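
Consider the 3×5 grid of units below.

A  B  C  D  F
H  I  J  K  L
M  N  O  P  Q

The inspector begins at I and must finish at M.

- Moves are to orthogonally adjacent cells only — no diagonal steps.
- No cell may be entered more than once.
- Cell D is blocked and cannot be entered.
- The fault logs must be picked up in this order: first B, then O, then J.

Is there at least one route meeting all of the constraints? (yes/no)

Ignoring the required order, 9 revisit-free routes from I to M pass through all of B, O, and J; the waypoint orders that occur are B → J → O (6); O → J → B (3) — never B → O → J.

no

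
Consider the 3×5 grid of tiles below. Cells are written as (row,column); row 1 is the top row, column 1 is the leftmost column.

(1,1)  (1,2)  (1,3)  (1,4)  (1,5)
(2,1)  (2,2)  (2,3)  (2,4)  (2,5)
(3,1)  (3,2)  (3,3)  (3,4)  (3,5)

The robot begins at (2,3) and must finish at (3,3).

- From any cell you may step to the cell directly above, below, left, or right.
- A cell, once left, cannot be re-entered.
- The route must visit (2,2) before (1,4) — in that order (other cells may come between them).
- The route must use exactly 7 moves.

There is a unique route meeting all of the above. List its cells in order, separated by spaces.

(2,3) (2,2) (1,2) (1,3) (1,4) (2,4) (3,4) (3,3)

The waypoints must appear in the order (2,2), (1,4), with no cell reused.
Route from (2,3): left to (2,2), up to (1,2), 2× right (reaching (1,4)), 2× down (reaching (3,4)), left to (3,3) — 7 moves in all.
Check: order respected ((2,2) at step 1, (1,4) at step 4); 7 moves as required.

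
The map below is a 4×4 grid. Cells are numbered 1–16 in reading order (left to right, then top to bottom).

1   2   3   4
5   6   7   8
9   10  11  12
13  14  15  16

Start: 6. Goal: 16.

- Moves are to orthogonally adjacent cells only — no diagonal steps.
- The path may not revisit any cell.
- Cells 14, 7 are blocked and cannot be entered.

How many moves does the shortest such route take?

The Manhattan distance from 6 to 16 is |2−4| + |2−4| = 4, so at least 4 moves are needed.
A route of 4 moves achieves this: 6 → 10 → 11 → 15 → 16.
Since 4 matches the lower bound, it is optimal.

4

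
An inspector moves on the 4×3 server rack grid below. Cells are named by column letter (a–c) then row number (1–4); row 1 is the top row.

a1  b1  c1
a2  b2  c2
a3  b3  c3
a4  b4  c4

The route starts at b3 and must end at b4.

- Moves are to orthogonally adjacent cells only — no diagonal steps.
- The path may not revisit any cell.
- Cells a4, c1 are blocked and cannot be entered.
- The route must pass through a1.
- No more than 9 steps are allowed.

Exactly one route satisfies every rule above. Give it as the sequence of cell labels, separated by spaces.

b3 a3 a2 a1 b1 b2 c2 c3 c4 b4

Any route must reach a1 and still end at b4 within 9 moves, so the order of the required stops is forced.
Route from b3: left to a3, 2× up (reaching a1), right to b1, down to b2, right to c2, 2× down (reaching c4), left to b4 — 9 moves in all.
Check: all required cells visited; 9 ≤ 9 moves.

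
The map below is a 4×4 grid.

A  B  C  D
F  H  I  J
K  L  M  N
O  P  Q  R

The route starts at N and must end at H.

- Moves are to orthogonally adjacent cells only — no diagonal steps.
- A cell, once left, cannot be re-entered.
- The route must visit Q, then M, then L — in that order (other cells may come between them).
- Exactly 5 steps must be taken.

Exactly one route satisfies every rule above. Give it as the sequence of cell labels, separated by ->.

N -> R -> Q -> M -> L -> H

The waypoints must appear in the order Q, M, L, with no cell reused.
Route from N: down to R, left to Q, up to M, left to L, up to H — 5 moves in all.
Check: order respected (Q at step 2, M at step 3, L at step 4); 5 moves as required.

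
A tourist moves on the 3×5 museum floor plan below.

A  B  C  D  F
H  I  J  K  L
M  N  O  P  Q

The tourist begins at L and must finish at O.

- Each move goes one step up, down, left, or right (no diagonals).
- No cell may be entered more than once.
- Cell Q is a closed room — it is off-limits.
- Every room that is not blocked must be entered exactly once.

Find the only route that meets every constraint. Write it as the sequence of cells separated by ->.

L -> F -> D -> C -> B -> A -> H -> M -> N -> I -> J -> K -> P -> O

Need to visit all 14 open cells exactly once, starting at L and ending at O.
Cell P has only two open neighbours (K and O), so the path must pass straight through it: one of those is the cell it's entered from and the other is where it exits.
Route from L: up to F, 4× left (reaching A), 2× down (reaching M), right to N, up to I, 2× right (reaching K), down to P, left to O — 13 moves in all.
Check: all 14 open cells covered.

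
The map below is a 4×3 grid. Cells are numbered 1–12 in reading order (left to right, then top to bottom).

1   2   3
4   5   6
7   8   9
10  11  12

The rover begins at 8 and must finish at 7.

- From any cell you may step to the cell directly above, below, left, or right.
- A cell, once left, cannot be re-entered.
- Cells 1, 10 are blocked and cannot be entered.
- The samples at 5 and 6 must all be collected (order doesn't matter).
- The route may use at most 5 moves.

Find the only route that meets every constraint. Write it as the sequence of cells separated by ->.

8 -> 9 -> 6 -> 5 -> 4 -> 7

Any route must reach 5 and 6 and still end at 7 within 5 moves, so the order of the required stops is forced.
Route from 8: right to 9, up to 6, 2× left (reaching 4), down to 7 — 5 moves in all.
Check: all required cells visited; 5 ≤ 5 moves.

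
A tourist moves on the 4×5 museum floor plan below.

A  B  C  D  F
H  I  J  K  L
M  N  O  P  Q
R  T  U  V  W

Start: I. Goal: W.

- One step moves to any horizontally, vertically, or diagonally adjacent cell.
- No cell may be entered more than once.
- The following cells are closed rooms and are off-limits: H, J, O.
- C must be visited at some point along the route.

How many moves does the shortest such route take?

4

Any route passes through C somewhere between I and W. Summing Chebyshev distances along the two legs (I → C → W) gives a lower bound of 1 + 3 = 4 moves.
A route of 4 moves achieves this: I → C → K → P → W.
Since 4 matches the lower bound, it is optimal.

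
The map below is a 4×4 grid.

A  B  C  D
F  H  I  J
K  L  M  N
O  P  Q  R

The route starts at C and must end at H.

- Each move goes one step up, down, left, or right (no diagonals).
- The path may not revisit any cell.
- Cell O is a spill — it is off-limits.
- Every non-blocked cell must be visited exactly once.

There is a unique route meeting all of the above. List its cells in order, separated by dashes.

Need to visit all 15 open cells exactly once, starting at C and ending at H.
Cell A has only two open neighbours (F and B), so the path must pass straight through it: one of those is the cell it's entered from and the other is where it exits.
Route from C: right to D, down to J, left to I, down to M, right to N, down to R, 2× left (reaching P), up to L, left to K, 2× up (reaching A), right to B, down to H — 14 moves in all.
Check: all 15 open cells covered.

C - D - J - I - M - N - R - Q - P - L - K - F - A - B - H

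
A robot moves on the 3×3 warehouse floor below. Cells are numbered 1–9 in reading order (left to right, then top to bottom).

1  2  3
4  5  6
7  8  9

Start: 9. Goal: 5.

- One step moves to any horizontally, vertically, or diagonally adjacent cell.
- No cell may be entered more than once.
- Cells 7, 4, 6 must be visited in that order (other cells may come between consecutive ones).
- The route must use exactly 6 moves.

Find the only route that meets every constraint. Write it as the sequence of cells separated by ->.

The waypoints must appear in the order 7, 4, 6, with no cell reused.
Route from 9: 2× left (reaching 7), up to 4, up-right to 2, down-right to 6, left to 5 — 6 moves in all.
Check: order respected (7 at step 2, 4 at step 3, 6 at step 5); 6 moves as required.

9 -> 8 -> 7 -> 4 -> 2 -> 6 -> 5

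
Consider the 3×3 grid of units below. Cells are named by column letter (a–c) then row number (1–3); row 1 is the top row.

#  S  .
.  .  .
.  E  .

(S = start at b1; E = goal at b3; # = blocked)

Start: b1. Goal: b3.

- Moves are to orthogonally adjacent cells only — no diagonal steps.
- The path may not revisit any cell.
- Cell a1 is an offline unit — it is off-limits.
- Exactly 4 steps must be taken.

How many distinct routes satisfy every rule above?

Need simple routes of exactly 4 moves from b1 to b3 (Manhattan distance 2, so 1 moves are spent on a detour and 1 undoing it).
Enumerating: b1 b2 a2 a3 b3 | b1 b2 c2 c3 b3 | b1 c1 c2 c3 b3 | b1 c1 c2 b2 b3.
That gives 4 routes.

4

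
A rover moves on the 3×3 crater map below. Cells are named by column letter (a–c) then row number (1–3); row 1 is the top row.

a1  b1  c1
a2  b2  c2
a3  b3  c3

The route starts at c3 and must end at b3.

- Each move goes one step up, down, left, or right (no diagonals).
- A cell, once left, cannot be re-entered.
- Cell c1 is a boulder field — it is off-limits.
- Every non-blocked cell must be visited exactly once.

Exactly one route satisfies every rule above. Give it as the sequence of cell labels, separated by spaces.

c3 c2 b2 b1 a1 a2 a3 b3

Need to visit all 8 open cells exactly once, starting at c3 and ending at b3.
Cell a1 has only two open neighbours (a2 and b1), so the path must pass straight through it: one of those is the cell it's entered from and the other is where it exits.
Route from c3: up to c2, left to b2, up to b1, left to a1, 2× down (reaching a3), right to b3 — 7 moves in all.
Check: all 8 open cells covered.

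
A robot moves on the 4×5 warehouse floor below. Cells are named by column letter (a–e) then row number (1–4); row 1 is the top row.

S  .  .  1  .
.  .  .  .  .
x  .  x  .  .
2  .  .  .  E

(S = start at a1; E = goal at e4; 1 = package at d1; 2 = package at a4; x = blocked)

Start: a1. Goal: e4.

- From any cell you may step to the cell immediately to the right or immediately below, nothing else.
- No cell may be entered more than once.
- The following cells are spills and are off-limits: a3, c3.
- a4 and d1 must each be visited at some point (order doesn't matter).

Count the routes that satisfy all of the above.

A right/down-only route from a1 to e4 makes exactly 3 down-moves and 4 right-moves in some order.
With no other constraints that would be C(7,3) = 35 routes.
a4 is below but to the left of d1: going d1 → a4 would need a leftward move and a4 → d1 an upward move, so no right/down-only route can visit both required cells.
No route satisfies every constraint, so the count is 0.

0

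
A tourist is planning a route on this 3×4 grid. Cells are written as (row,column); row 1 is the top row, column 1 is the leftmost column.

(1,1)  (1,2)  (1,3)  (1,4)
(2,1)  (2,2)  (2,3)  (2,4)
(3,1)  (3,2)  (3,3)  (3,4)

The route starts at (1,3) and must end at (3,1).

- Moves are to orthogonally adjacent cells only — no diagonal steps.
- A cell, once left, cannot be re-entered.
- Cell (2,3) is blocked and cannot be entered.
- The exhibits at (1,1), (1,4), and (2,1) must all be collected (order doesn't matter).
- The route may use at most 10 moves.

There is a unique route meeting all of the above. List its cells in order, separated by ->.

(1,3) -> (1,4) -> (2,4) -> (3,4) -> (3,3) -> (3,2) -> (2,2) -> (1,2) -> (1,1) -> (2,1) -> (3,1)

Any route must reach (1,1), (1,4), and (2,1) and still end at (3,1) within 10 moves, so the order of the required stops is forced.
Route from (1,3): right 1 to (1,4), down 2 to (3,4), left 2 to (3,2), up 2 to (1,2), left 1 to (1,1), down 2 to (3,1) — 10 moves in all.
Check: all required cells visited; 10 ≤ 10 moves.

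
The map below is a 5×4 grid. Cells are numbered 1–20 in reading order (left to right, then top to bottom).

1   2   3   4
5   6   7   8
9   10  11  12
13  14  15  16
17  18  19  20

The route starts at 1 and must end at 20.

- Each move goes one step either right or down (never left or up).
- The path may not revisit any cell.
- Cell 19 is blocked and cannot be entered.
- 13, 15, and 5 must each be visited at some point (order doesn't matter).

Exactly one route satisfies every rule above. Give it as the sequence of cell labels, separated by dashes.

Moves only go right or down, so the column and row indices never decrease.
Route from 1: down 3 to 13, right 3 to 16, down 1 to 20 — 7 moves in all.
Check: all required cells visited.

1 - 5 - 9 - 13 - 14 - 15 - 16 - 20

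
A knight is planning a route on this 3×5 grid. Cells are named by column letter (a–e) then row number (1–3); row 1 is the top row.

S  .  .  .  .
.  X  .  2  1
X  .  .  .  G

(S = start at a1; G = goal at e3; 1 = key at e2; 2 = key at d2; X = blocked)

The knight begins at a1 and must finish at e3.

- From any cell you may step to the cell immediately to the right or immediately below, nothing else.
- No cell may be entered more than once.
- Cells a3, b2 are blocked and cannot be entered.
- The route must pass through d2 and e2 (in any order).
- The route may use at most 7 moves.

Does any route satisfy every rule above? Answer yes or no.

yes

One route that works: a1 → b1 → c1 → c2 → d2 → e2 → e3.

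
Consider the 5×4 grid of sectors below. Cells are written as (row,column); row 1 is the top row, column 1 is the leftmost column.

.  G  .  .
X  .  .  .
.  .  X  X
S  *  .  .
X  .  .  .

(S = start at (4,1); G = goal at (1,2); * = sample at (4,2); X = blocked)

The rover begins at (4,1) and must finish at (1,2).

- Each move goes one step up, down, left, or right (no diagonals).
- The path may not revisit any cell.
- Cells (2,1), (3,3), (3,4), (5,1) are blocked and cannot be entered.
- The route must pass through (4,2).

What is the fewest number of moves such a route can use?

Any route passes through (4,2) somewhere between (4,1) and (1,2). Summing Manhattan distances along the two legs ((4,1) → (4,2) → (1,2)) gives a lower bound of 1 + 3 = 4 moves.
A route of 4 moves achieves this: (4,1) → (4,2) → (3,2) → (2,2) → (1,2).
Since 4 matches the lower bound, it is optimal.

4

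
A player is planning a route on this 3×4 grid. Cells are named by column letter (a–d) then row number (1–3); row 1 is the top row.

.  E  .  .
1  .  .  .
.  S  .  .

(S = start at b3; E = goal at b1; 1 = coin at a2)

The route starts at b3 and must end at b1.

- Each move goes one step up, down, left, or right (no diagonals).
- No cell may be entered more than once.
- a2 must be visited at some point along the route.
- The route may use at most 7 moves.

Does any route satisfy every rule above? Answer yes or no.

One route that works: b3 → b2 → a2 → a1 → b1.

yes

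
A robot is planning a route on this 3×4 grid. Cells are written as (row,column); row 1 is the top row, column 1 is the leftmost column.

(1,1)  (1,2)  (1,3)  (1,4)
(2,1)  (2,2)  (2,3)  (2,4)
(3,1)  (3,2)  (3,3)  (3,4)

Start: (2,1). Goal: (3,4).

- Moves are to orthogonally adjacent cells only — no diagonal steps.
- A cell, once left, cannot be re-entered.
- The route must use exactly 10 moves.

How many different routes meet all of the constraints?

4

Need simple routes of exactly 10 moves from (2,1) to (3,4) (Manhattan distance 4, so 3 moves are spent on a detour and 3 undoing it).
Enumerating: (2,1) (1,1) (1,2) (2,2) (3,2) (3,3) (2,3) (1,3) (1,4) (2,4) (3,4) | (2,1) (1,1) (1,2) (1,3) (1,4) (2,4) (2,3) (2,2) (3,2) (3,3) (3,4) | (2,1) (3,1) (3,2) (2,2) (1,2) (1,3) (1,4) (2,4) (2,3) (3,3) (3,4) | (2,1) (3,1) (3,2) (3,3) (2,3) (2,2) (1,2) (1,3) (1,4) (2,4) (3,4).
That gives 4 routes.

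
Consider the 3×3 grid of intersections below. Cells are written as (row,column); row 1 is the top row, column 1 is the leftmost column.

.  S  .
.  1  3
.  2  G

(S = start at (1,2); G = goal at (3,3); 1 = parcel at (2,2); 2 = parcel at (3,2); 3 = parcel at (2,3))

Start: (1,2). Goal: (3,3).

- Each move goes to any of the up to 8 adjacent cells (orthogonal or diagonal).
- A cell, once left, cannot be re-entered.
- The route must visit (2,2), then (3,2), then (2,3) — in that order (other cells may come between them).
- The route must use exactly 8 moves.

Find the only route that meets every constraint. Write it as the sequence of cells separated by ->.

The waypoints must appear in the order (2,2), (3,2), (2,3), with no cell reused.
Route from (1,2): right 1 to (1,3), down-left 1 to (2,2), up-left 1 to (1,1), down 2 to (3,1), right 1 to (3,2), up-right 1 to (2,3), down 1 to (3,3) — 8 moves in all.
Check: order respected (1 at step 2, 2 at step 6, 3 at step 7); 8 moves as required.

(1,2) -> (1,3) -> (2,2) -> (1,1) -> (2,1) -> (3,1) -> (3,2) -> (2,3) -> (3,3)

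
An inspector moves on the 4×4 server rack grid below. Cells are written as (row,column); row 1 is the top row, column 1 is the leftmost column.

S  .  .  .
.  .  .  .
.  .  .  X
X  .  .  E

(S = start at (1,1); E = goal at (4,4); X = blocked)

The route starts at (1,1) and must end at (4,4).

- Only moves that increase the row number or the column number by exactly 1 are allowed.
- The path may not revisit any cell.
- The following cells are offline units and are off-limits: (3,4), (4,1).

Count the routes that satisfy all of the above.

A right/down-only route from (1,1) to (4,4) makes exactly 3 down-moves and 3 right-moves in some order.
With no other constraints that would be C(6,3) = 20 routes.
Subtract routes through each blocked cell (inclusion–exclusion for overlaps): − through (3,4): 10 − through (4,1): 1 → 9.
That gives 9 routes.

9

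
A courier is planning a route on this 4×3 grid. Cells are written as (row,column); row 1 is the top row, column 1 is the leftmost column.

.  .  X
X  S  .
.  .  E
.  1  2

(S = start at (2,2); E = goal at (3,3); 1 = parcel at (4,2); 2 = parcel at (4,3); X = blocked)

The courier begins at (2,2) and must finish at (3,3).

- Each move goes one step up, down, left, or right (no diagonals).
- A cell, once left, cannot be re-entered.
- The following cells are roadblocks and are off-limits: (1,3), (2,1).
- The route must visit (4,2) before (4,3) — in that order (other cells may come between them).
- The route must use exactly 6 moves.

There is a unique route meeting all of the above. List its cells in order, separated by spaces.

The waypoints must appear in the order (4,2), (4,3), with no cell reused.
Route from (2,2): down 1 to (3,2), left 1 to (3,1), down 1 to (4,1), right 2 to (4,3), up 1 to (3,3) — 6 moves in all.
Check: order respected (1 at step 4, 2 at step 5); 6 moves as required.

(2,2) (3,2) (3,1) (4,1) (4,2) (4,3) (3,3)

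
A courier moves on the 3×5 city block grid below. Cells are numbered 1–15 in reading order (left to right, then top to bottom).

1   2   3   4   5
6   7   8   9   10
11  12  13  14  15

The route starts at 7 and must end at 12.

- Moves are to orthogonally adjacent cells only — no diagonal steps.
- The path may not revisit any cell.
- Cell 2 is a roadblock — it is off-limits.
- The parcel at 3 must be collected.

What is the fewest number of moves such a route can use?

7

Any route passes through 3 somewhere between 7 and 12. Summing Manhattan distances along the two legs (7 → 3 → 12) gives a lower bound of 2 + 3 = 5 moves.
The shortest route satisfying every rule uses 7 moves: 7 → 8 → 3 → 4 → 9 → 14 → 13 → 12.
The bound of 5 isn't tight here; checking systematically, no route of length 5 through 6 satisfies every constraint, so 7 is the minimum.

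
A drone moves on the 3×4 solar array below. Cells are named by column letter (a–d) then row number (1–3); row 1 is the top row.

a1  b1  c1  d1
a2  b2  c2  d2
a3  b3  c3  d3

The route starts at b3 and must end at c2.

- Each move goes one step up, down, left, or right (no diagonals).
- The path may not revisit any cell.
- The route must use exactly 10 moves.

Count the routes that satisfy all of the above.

4

Need simple routes of exactly 10 moves from b3 to c2 (Manhattan distance 2, so 4 moves are spent on a detour and 4 undoing it).
Enumerating: b3 b2 a2 a1 b1 c1 d1 d2 d3 c3 c2 | b3 a3 a2 a1 b1 c1 d1 d2 d3 c3 c2 | b3 a3 a2 b2 b1 c1 d1 d2 d3 c3 c2 | b3 c3 d3 d2 d1 c1 b1 a1 a2 b2 c2.
That gives 4 routes.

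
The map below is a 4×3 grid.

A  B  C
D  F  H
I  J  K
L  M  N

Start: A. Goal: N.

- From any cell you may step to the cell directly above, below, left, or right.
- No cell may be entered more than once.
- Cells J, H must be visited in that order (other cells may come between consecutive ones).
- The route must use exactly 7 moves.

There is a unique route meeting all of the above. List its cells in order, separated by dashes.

A - D - I - J - F - H - K - N

The waypoints must appear in the order J, H, with no cell reused.
Route from A: down 2 to I, right 1 to J, up 1 to F, right 1 to H, down 2 to N — 7 moves in all.
Check: order respected (J at step 3, H at step 5); 7 moves as required.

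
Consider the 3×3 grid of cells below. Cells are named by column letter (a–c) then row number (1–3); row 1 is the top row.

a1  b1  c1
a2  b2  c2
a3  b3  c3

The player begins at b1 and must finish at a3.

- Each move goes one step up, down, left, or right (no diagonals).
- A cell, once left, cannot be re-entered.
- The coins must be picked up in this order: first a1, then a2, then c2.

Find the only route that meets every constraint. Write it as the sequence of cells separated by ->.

b1 -> a1 -> a2 -> b2 -> c2 -> c3 -> b3 -> a3

The waypoints must appear in the order a1, a2, c2, with no cell reused.
Route from b1: left 1 to a1, down 1 to a2, right 2 to c2, down 1 to c3, left 2 to a3 — 7 moves in all.
Check: order respected (a1 at step 1, a2 at step 2, c2 at step 4).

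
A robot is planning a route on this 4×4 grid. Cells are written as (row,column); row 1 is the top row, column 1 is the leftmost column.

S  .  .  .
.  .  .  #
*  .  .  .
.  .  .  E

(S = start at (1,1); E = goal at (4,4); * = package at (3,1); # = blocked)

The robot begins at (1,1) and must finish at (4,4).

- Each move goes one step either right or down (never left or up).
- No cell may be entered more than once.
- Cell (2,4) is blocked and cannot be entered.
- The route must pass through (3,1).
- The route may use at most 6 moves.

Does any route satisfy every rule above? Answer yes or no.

One route that works: (1,1) → (2,1) → (3,1) → (4,1) → (4,2) → (4,3) → (4,4).

yes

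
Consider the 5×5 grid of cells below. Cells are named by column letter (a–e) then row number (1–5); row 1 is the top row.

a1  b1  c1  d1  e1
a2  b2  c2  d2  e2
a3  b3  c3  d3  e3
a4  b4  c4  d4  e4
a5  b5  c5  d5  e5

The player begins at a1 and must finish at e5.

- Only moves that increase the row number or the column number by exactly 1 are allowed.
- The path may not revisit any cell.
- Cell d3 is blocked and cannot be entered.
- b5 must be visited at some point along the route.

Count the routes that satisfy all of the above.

5

A right/down-only route from a1 to e5 makes exactly 4 down-moves and 4 right-moves in some order.
With no other constraints that would be C(8,4) = 70 routes.
Split at b5 and multiply the segment counts (each segment already excludes blocked cells): a1→b5: 5; b5→e5: 1; product = 5.
That gives 5 routes.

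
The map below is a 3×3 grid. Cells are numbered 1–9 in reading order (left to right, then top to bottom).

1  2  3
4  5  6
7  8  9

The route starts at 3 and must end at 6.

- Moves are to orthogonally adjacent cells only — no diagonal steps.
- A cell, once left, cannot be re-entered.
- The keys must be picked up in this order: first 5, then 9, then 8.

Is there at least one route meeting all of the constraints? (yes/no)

no

Ignoring the required order, 3 revisit-free routes from 3 to 6 pass through all of 5, 9, and 8; the waypoint orders that occur are 5 → 8 → 9 (3) — never 5 → 9 → 8.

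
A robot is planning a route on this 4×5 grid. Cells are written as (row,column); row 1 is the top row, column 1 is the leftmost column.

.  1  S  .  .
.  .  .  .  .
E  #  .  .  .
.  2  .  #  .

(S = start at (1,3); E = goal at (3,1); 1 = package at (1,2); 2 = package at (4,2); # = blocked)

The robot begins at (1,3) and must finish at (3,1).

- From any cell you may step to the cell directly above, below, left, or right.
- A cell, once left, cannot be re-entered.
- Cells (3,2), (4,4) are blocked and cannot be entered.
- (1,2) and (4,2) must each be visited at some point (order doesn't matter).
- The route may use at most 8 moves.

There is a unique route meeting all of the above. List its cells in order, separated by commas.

Any route must reach (1,2) and (4,2) and still end at (3,1) within 8 moves, so the order of the required stops is forced.
Route from (1,3): left to (1,2), down to (2,2), right to (2,3), 2× down (reaching (4,3)), 2× left (reaching (4,1)), up to (3,1) — 8 moves in all.
Check: all required cells visited; 8 ≤ 8 moves.

(1,3), (1,2), (2,2), (2,3), (3,3), (4,3), (4,2), (4,1), (3,1)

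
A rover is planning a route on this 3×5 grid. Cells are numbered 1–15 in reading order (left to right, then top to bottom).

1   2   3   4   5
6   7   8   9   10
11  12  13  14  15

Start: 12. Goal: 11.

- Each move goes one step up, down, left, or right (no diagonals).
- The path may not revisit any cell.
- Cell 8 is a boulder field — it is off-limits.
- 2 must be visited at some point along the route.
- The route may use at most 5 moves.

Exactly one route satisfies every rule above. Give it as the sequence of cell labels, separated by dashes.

The budget equals the shortest possible length, so every move has to be on a shortest route through the required cells.
Route from 12: 2× up (reaching 2), left to 1, 2× down (reaching 11) — 5 moves in all.
Check: all required cells visited; 5 ≤ 5 moves.

12 - 7 - 2 - 1 - 6 - 11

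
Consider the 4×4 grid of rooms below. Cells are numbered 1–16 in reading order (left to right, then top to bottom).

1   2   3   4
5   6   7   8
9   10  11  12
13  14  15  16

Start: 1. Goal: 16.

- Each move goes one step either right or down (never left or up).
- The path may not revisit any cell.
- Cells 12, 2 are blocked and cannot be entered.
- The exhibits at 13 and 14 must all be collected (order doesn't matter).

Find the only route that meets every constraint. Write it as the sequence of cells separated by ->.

Moves only go right or down, so the column and row indices never decrease.
Route from 1: down 3 to 13, right 3 to 16 — 6 moves in all.
Check: all required cells visited.

1 -> 5 -> 9 -> 13 -> 14 -> 15 -> 16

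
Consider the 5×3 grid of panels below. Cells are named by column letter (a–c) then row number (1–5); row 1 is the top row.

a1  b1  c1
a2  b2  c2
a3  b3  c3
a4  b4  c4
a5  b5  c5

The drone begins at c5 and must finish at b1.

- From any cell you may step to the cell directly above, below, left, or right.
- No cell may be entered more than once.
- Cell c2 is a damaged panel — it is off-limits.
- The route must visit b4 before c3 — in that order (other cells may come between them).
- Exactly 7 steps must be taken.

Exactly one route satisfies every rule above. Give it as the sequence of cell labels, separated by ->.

The waypoints must appear in the order b4, c3, with no cell reused.
Route from c5: left to b5, up to b4, right to c4, up to c3, left to b3, 2× up (reaching b1) — 7 moves in all.
Check: order respected (b4 at step 2, c3 at step 4); 7 moves as required.

c5 -> b5 -> b4 -> c4 -> c3 -> b3 -> b2 -> b1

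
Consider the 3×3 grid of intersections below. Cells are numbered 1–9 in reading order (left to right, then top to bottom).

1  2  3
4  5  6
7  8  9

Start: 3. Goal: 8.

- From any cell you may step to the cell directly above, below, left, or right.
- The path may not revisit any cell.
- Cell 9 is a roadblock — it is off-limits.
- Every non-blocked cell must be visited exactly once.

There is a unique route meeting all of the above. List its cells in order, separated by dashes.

3 - 6 - 5 - 2 - 1 - 4 - 7 - 8

Need to visit all 8 open cells exactly once, starting at 3 and ending at 8.
Cell 1 has only two open neighbours (4 and 2), so the path must pass straight through it: one of those is the cell it's entered from and the other is where it exits.
Route from 3: down to 6, left to 5, up to 2, left to 1, 2× down (reaching 7), right to 8 — 7 moves in all.
Check: all 8 open cells covered.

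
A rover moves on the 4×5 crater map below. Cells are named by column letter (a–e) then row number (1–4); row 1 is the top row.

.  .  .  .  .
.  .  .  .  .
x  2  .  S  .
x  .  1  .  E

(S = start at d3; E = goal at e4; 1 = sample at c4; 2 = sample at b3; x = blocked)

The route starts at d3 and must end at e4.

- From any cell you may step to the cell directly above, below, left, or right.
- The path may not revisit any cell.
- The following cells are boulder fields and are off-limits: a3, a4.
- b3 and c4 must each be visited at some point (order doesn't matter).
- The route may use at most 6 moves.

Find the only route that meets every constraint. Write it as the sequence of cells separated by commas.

The budget equals the shortest possible length, so every move has to be on a shortest route through the required cells.
Route from d3: 2× left (reaching b3), down to b4, 3× right (reaching e4) — 6 moves in all.
Check: all required cells visited; 6 ≤ 6 moves.

d3, c3, b3, b4, c4, d4, e4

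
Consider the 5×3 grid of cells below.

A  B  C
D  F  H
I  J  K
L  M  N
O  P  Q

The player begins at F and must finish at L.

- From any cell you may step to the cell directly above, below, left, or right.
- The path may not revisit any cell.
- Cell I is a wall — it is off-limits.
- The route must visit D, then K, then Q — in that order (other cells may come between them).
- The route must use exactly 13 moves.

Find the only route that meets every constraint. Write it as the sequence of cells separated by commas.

The waypoints must appear in the order D, K, Q, with no cell reused.
Route from F: left to D, up to A, 2× right (reaching C), 2× down (reaching K), left to J, down to M, right to N, down to Q, 2× left (reaching O), up to L — 13 moves in all.
Check: order respected (D at step 1, K at step 6, Q at step 10); 13 moves as required.

F, D, A, B, C, H, K, J, M, N, Q, P, O, L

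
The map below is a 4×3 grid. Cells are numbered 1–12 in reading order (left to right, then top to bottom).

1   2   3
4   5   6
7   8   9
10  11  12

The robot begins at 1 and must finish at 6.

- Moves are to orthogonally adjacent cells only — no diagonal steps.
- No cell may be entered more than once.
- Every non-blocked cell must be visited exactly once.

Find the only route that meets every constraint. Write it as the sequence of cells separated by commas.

1, 4, 7, 10, 11, 12, 9, 8, 5, 2, 3, 6

Need to visit all 12 open cells exactly once, starting at 1 and ending at 6.
Route from 1: 3× down (reaching 10), 2× right (reaching 12), up to 9, left to 8, 2× up (reaching 2), right to 3, down to 6 — 11 moves in all.
Check: all 12 open cells covered.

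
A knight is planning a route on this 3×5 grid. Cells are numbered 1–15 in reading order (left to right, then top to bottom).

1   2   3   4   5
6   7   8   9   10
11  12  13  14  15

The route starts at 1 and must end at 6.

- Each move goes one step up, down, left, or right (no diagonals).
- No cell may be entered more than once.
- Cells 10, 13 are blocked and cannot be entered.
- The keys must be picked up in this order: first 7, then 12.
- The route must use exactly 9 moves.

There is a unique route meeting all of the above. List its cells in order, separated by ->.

The waypoints must appear in the order 7, 12, with no cell reused.
Route from 1: 3× right (reaching 4), down to 9, 2× left (reaching 7), down to 12, left to 11, up to 6 — 9 moves in all.
Check: order respected (7 at step 6, 12 at step 7); 9 moves as required.

1 -> 2 -> 3 -> 4 -> 9 -> 8 -> 7 -> 12 -> 11 -> 6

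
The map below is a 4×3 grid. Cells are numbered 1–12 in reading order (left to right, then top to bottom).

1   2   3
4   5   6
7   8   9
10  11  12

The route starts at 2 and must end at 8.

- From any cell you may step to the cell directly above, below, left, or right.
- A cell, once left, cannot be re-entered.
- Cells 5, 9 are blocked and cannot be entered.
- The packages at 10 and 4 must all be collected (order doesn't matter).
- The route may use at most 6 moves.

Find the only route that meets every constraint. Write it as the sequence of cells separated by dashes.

The 6-move cap with required stops at 10, 4 leaves no slack for detours.
Route from 2: left to 1, 3× down (reaching 10), right to 11, up to 8 — 6 moves in all.
Check: all required cells visited; 6 ≤ 6 moves.

2 - 1 - 4 - 7 - 10 - 11 - 8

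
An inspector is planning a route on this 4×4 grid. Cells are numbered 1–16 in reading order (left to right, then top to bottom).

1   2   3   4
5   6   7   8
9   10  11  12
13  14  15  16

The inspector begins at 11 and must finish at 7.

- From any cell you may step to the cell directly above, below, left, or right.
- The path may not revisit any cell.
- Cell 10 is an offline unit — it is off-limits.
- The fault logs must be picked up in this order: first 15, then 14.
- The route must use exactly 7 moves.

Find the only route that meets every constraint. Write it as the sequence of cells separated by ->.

11 -> 15 -> 14 -> 13 -> 9 -> 5 -> 6 -> 7

The waypoints must appear in the order 15, 14, with no cell reused.
Route from 11: down 1 to 15, left 2 to 13, up 2 to 5, right 2 to 7 — 7 moves in all.
Check: order respected (15 at step 1, 14 at step 2); 7 moves as required.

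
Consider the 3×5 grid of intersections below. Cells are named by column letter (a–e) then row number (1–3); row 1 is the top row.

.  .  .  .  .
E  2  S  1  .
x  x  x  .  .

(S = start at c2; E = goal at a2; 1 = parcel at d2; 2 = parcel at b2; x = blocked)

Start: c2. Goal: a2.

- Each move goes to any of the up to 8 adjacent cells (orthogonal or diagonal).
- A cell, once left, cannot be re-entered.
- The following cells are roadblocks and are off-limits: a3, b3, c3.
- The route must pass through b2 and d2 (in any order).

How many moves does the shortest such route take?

Any route passes through b2 and d2 in some order between c2 and a2. Summing Chebyshev distances along each leg and taking the cheapest ordering (c2 → d2 → b2 → a2) gives a lower bound of 1 + 2 + 1 = 4 moves.
A route of 4 moves achieves this: c2 → d2 → c1 → b2 → a2.
Since 4 matches the lower bound, it is optimal.

4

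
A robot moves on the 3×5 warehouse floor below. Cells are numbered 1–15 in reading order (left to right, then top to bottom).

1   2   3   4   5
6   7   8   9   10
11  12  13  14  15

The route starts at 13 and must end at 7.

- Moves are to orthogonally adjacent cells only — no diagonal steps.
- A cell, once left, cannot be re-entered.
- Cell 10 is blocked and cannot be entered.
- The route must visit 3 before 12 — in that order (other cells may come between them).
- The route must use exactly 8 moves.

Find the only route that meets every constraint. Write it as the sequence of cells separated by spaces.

13 8 3 2 1 6 11 12 7

The waypoints must appear in the order 3, 12, with no cell reused.
Route from 13: 2× up (reaching 3), 2× left (reaching 1), 2× down (reaching 11), right to 12, up to 7 — 8 moves in all.
Check: order respected (3 at step 2, 12 at step 7); 8 moves as required.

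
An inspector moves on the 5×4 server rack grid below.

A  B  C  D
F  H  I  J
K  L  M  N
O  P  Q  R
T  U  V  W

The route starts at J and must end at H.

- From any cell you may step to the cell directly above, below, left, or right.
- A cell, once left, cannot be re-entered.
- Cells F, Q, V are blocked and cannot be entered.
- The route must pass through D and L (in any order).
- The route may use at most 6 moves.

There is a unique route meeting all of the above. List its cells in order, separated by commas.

Any route must reach D and L and still end at H within 6 moves, so the order of the required stops is forced.
Route from J: up 1 to D, left 1 to C, down 2 to M, left 1 to L, up 1 to H — 6 moves in all.
Check: all required cells visited; 6 ≤ 6 moves.

J, D, C, I, M, L, H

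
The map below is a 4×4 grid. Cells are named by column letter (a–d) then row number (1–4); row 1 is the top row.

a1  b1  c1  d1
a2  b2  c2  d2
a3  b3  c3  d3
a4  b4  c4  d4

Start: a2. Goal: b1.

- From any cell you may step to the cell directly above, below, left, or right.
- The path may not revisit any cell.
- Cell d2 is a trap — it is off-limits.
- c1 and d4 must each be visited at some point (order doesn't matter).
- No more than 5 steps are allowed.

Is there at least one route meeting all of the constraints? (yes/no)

no

Even ignoring the no-revisit rule, getting from a2 to b1, taking the cheapest ordering a2 → d4 → c1 → b1 needs at least 5 + 4 + 1 = 10 moves (Manhattan distance per leg), which exceeds the 5-move limit.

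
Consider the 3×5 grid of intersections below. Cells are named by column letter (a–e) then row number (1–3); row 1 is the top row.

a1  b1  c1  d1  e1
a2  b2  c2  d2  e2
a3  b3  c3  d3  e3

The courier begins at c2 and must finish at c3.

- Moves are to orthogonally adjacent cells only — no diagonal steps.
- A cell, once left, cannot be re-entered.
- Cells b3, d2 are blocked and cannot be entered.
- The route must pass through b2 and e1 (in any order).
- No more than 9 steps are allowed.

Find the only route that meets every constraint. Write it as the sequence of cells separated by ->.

The 9-move cap with required stops at b2, e1 leaves no slack for detours.
Route from c2: left to b2, up to b1, 3× right (reaching e1), 2× down (reaching e3), 2× left (reaching c3) — 9 moves in all.
Check: all required cells visited; 9 ≤ 9 moves.

c2 -> b2 -> b1 -> c1 -> d1 -> e1 -> e2 -> e3 -> d3 -> c3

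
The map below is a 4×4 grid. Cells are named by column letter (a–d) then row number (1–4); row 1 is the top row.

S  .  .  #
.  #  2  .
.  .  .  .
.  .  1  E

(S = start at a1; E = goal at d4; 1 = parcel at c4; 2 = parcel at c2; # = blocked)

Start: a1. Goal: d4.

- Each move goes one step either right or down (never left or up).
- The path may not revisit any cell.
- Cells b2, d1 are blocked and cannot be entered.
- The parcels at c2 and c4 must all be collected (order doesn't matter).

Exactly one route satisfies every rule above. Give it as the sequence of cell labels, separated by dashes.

a1 - b1 - c1 - c2 - c3 - c4 - d4

Moves only go right or down, so the column and row indices never decrease.
Route from a1: right 2 to c1, down 3 to c4, right 1 to d4 — 6 moves in all.
Check: all required cells visited.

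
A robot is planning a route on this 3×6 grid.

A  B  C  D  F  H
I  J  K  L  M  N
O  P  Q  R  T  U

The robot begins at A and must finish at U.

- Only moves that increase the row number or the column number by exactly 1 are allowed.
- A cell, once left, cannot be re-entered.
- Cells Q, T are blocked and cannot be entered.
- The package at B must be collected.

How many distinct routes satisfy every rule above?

A right/down-only route from A to U makes exactly 2 down-moves and 5 right-moves in some order.
With no other constraints that would be C(7,2) = 21 routes.
Split at B and multiply the segment counts (each segment already excludes blocked cells): A→B: 1; B→U: 5; product = 5.
That gives 5 routes.

5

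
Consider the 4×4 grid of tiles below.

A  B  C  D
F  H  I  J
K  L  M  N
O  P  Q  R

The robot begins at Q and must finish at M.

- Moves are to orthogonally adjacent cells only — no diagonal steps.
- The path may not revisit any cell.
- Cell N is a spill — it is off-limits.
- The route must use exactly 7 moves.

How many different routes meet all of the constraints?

Need simple routes of exactly 7 moves from Q to M (Manhattan distance 1, so 3 moves are spent on a detour and 3 undoing it).
Enumerating: Q P L H B C I M | Q P L K F H I M | Q P O K F H L M | Q P O K F H I M | Q P O K L H I M.
That gives 5 routes.

5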